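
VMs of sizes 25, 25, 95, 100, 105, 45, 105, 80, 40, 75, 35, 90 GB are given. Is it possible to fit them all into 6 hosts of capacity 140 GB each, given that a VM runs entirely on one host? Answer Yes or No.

No

Total = 820 GB; ⌈820/140⌉ = 6.
7 VMs each exceed half the capacity and cannot share a host, forcing at least 7 hosts.
At least 7 hosts are required, but only 6 are allowed.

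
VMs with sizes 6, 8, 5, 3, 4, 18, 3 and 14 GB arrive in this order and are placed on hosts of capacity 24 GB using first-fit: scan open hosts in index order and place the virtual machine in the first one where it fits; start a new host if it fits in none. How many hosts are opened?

3

  6 → host 1 (new)  [load 6/24]
  8 → host 1  [load 14/24]
  5 → host 1  [load 19/24]
  3 → host 1  [load 22/24]
  4 → host 2 (new)  [load 4/24]
  18 → host 2  [load 22/24]
  3 → host 3 (new)  [load 3/24]
  14 → host 3  [load 17/24]
3 hosts opened.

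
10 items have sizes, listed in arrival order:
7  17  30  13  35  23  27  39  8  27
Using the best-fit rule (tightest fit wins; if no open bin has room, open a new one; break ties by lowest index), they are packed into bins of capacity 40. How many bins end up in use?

7

  7 → bin 1 (new)  [load 7/40]
  17 → bin 1  [load 24/40]
  30 → bin 2 (new)  [load 30/40]
  13 → bin 1  [load 37/40]
  35 → bin 3 (new)  [load 35/40]
  23 → bin 4 (new)  [load 23/40]
  27 → bin 5 (new)  [load 27/40]
  39 → bin 6 (new)  [load 39/40]
  8 → bin 2  [load 38/40]
  27 → bin 7 (new)  [load 27/40]
7 bins opened.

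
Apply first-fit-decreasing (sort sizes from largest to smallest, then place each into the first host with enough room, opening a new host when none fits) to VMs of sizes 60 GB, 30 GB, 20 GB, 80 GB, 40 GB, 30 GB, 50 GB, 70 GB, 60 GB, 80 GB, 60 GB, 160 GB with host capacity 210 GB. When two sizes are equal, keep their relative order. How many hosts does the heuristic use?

4

Sorted descending: 160, 80, 80, 70, 60, 60, 60, 50, 40, 30, 30, 20.
  160 → host 1 (new)  [load 160/210]
  80 → host 2 (new)  [load 80/210]
  80 → host 2  [load 160/210]
  70 → host 3 (new)  [load 70/210]
  60 → host 3  [load 130/210]
  60 → host 3  [load 190/210]
  60 → host 4 (new)  [load 60/210]
  50 → host 1  [load 210/210]
  40 → host 2  [load 200/210]
  30 → host 4  [load 90/210]
  30 → host 4  [load 120/210]
  20 → host 3  [load 210/210]
4 hosts opened.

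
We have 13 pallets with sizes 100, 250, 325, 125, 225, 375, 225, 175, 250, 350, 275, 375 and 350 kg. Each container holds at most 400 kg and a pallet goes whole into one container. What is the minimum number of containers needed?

10

Total = 375 + 375 + 350 + 350 + 325 + 275 + 250 + 250 + 225 + 225 + 175 + 125 + 100 = 3400 kg.
Lower bound: ⌈3400/400⌉ = 9 containers.
Also, 10 pallets each exceed 200 kg, and no two of those can share a container, so at least 10 containers are needed.
A packing using 10 containers:
  container 1: 375 = 375
  container 2: 375 = 375
  container 3: 350 = 350
  container 4: 350 = 350
  container 5: 325 = 325
  container 6: 275 + 125 = 400
  container 7: 250 + 100 = 350
  container 8: 250 = 250
  container 9: 225 + 175 = 400
  container 10: 225 = 225
This matches the lower bound, so 10 is optimal.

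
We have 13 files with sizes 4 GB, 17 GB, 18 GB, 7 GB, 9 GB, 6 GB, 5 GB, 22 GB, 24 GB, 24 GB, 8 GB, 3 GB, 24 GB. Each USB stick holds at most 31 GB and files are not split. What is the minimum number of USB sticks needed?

Total = 24 + 24 + 24 + 22 + 18 + 17 + 9 + 8 + 7 + 6 + 5 + 4 + 3 = 171 GB.
Lower bound: ⌈171/31⌉ = 6 USB sticks.
A packing using 6 USB sticks:
  USB stick 1: 24 + 7 = 31
  USB stick 2: 24 + 6 = 30
  USB stick 3: 24 + 5 = 29
  USB stick 4: 22 + 9 = 31
  USB stick 5: 18 + 8 + 4 = 30
  USB stick 6: 17 + 3 = 20
This matches the lower bound, so 6 is optimal.

6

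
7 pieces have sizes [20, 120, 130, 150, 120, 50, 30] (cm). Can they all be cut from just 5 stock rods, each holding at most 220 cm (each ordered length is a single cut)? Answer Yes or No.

Yes

A valid assignment using 4 stock rods:
  stock rod 1: 150 + 50 + 20 = 220
  stock rod 2: 130 + 30 = 160
  stock rod 3: 120 = 120
  stock rod 4: 120 = 120
That uses only 4 ≤ 5, so 5 stock rods are enough.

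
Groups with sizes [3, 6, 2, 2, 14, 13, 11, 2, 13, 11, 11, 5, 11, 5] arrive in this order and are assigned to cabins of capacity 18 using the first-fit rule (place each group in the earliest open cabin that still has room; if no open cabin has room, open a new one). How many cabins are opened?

8

  3 → cabin 1 (new)  [load 3/18]
  6 → cabin 1  [load 9/18]
  2 → cabin 1  [load 11/18]
  2 → cabin 1  [load 13/18]
  14 → cabin 2 (new)  [load 14/18]
  13 → cabin 3 (new)  [load 13/18]
  11 → cabin 4 (new)  [load 11/18]
  2 → cabin 1  [load 15/18]
  13 → cabin 5 (new)  [load 13/18]
  11 → cabin 6 (new)  [load 11/18]
  11 → cabin 7 (new)  [load 11/18]
  5 → cabin 3  [load 18/18]
  11 → cabin 8 (new)  [load 11/18]
  5 → cabin 4  [load 16/18]
8 cabins opened.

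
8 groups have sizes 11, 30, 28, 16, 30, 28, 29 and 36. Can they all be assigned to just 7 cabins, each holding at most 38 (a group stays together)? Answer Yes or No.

A valid assignment using 7 cabins:
  cabin 1: 36 = 36
  cabin 2: 30 = 30
  cabin 3: 30 = 30
  cabin 4: 29 = 29
  cabin 5: 28 = 28
  cabin 6: 28 = 28
  cabin 7: 16 + 11 = 27
Every load is within 38, so 7 cabins suffice.

Yes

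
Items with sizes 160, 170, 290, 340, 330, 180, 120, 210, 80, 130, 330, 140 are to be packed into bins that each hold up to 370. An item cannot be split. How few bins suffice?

Total = 340 + 330 + 330 + 290 + 210 + 180 + 170 + 160 + 140 + 130 + 120 + 80 = 2480.
Lower bound: ⌈2480/370⌉ = 7 bins.
A packing using 8 bins:
  bin 1: 340 = 340
  bin 2: 330 = 330
  bin 3: 330 = 330
  bin 4: 290 + 80 = 370
  bin 5: 210 + 160 = 370
  bin 6: 180 + 170 = 350
  bin 7: 140 + 130 = 270
  bin 8: 120 = 120
No arrangement into 7 bins stays within capacity, so 8 is optimal.

8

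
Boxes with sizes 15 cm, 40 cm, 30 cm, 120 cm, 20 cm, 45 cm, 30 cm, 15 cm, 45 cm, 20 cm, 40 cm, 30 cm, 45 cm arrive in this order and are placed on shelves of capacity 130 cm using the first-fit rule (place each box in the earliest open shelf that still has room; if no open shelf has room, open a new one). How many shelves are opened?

5

  15 → shelf 1 (new)  [load 15/130]
  40 → shelf 1  [load 55/130]
  30 → shelf 1  [load 85/130]
  120 → shelf 2 (new)  [load 120/130]
  20 → shelf 1  [load 105/130]
  45 → shelf 3 (new)  [load 45/130]
  30 → shelf 3  [load 75/130]
  15 → shelf 1  [load 120/130]
  45 → shelf 3  [load 120/130]
  20 → shelf 4 (new)  [load 20/130]
  40 → shelf 4  [load 60/130]
  30 → shelf 4  [load 90/130]
  45 → shelf 5 (new)  [load 45/130]
5 shelves opened.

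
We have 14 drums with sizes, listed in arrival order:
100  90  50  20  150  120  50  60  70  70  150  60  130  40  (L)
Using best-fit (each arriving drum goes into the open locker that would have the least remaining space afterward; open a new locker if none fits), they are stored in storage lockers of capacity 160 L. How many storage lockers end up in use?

  100 → locker 1 (new)  [load 100/160]
  90 → locker 2 (new)  [load 90/160]
  50 → locker 1  [load 150/160]
  20 → locker 2  [load 110/160]
  150 → locker 3 (new)  [load 150/160]
  120 → locker 4 (new)  [load 120/160]
  50 → locker 2  [load 160/160]
  60 → locker 5 (new)  [load 60/160]
  70 → locker 5  [load 130/160]
  70 → locker 6 (new)  [load 70/160]
  150 → locker 7 (new)  [load 150/160]
  60 → locker 6  [load 130/160]
  130 → locker 8 (new)  [load 130/160]
  40 → locker 4  [load 160/160]
8 storage lockers opened.

8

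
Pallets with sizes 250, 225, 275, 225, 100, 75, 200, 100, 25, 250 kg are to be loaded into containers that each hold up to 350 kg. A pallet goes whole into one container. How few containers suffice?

6

Total = 275 + 250 + 250 + 225 + 225 + 200 + 100 + 100 + 75 + 25 = 1725 kg.
Lower bound: ⌈1725/350⌉ = 5 containers.
Also, 6 pallets each exceed 175 kg, and no two of those can share a container, so at least 6 containers are needed.
A packing using 6 containers:
  container 1: 275 + 75 = 350
  container 2: 250 + 100 = 350
  container 3: 250 + 100 = 350
  container 4: 225 + 25 = 250
  container 5: 225 = 225
  container 6: 200 = 200
This matches the lower bound, so 6 is optimal.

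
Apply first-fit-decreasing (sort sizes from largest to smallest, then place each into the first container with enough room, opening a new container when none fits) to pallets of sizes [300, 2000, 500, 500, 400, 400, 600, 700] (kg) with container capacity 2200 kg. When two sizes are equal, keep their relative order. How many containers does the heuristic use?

Sorted descending: 2000, 700, 600, 500, 500, 400, 400, 300.
  2000 → container 1 (new)  [load 2000/2200]
  700 → container 2 (new)  [load 700/2200]
  600 → container 2  [load 1300/2200]
  500 → container 2  [load 1800/2200]
  500 → container 3 (new)  [load 500/2200]
  400 → container 2  [load 2200/2200]
  400 → container 3  [load 900/2200]
  300 → container 3  [load 1200/2200]
3 containers opened.

3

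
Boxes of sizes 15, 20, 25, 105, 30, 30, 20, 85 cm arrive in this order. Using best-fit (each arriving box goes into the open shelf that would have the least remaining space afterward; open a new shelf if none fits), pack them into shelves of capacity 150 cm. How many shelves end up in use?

3

  15 → shelf 1 (new)  [load 15/150]
  20 → shelf 1  [load 35/150]
  25 → shelf 1  [load 60/150]
  105 → shelf 2 (new)  [load 105/150]
  30 → shelf 2  [load 135/150]
  30 → shelf 1  [load 90/150]
  20 → shelf 1  [load 110/150]
  85 → shelf 3 (new)  [load 85/150]
3 shelves opened.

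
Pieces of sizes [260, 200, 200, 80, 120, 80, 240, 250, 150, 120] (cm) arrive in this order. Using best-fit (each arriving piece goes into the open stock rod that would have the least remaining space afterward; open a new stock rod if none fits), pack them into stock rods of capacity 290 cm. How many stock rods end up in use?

  260 → stock rod 1 (new)  [load 260/290]
  200 → stock rod 2 (new)  [load 200/290]
  200 → stock rod 3 (new)  [load 200/290]
  80 → stock rod 2  [load 280/290]
  120 → stock rod 4 (new)  [load 120/290]
  80 → stock rod 3  [load 280/290]
  240 → stock rod 5 (new)  [load 240/290]
  250 → stock rod 6 (new)  [load 250/290]
  150 → stock rod 4  [load 270/290]
  120 → stock rod 7 (new)  [load 120/290]
7 stock rods opened.

7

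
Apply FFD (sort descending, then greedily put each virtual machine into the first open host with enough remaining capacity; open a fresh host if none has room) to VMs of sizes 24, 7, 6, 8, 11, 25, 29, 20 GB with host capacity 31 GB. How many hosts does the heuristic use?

Sorted descending: 29, 25, 24, 20, 11, 8, 7, 6.
  29 → host 1 (new)  [load 29/31]
  25 → host 2 (new)  [load 25/31]
  24 → host 3 (new)  [load 24/31]
  20 → host 4 (new)  [load 20/31]
  11 → host 4  [load 31/31]
  8 → host 5 (new)  [load 8/31]
  7 → host 3  [load 31/31]
  6 → host 2  [load 31/31]
5 hosts opened.

5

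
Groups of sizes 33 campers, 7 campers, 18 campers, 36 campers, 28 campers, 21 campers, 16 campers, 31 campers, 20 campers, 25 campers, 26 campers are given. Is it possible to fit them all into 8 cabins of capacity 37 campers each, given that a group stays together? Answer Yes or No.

Total = 261 campers; ⌈261/37⌉ = 8.
The bound of 8 does not rule out 8, but exhaustive search shows no assignment into 8 cabins of capacity 37 campers exists — the minimum is 9.

No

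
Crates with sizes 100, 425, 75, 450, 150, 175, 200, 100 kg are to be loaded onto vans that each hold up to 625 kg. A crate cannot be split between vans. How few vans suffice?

3

Total = 450 + 425 + 200 + 175 + 150 + 100 + 100 + 75 = 1675 kg.
Lower bound: ⌈1675/625⌉ = 3 vans.
A packing using 3 vans:
  van 1: 450 + 175 = 625
  van 2: 425 + 200 = 625
  van 3: 150 + 100 + 100 + 75 = 425
This matches the lower bound, so 3 is optimal.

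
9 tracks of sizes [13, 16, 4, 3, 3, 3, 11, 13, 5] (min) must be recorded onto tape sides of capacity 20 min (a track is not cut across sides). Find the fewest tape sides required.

Total = 16 + 13 + 13 + 11 + 5 + 4 + 3 + 3 + 3 = 71 min.
Lower bound: ⌈71/20⌉ = 4 tape sides.
A packing using 4 tape sides:
  side 1: 16 + 4 = 20
  side 2: 13 + 5 = 18
  side 3: 13 + 3 + 3 = 19
  side 4: 11 + 3 = 14
This matches the lower bound, so 4 is optimal.

4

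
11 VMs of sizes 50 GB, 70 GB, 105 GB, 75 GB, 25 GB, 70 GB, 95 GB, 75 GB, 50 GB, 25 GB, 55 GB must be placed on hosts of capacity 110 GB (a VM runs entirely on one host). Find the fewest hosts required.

8

Total = 105 + 95 + 75 + 75 + 70 + 70 + 55 + 50 + 50 + 25 + 25 = 695 GB.
Lower bound: ⌈695/110⌉ = 7 hosts.
A packing using 8 hosts:
  host 1: 105 = 105
  host 2: 95 = 95
  host 3: 75 + 25 = 100
  host 4: 75 + 25 = 100
  host 5: 70 = 70
  host 6: 70 = 70
  host 7: 55 + 50 = 105
  host 8: 50 = 50
No arrangement into 7 hosts stays within capacity, so 8 is optimal.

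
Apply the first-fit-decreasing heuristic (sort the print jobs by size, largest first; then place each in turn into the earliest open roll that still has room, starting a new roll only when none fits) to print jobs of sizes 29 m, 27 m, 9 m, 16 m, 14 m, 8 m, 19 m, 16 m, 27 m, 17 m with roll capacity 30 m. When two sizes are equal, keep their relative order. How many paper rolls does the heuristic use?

Sorted descending: 29, 27, 27, 19, 17, 16, 16, 14, 9, 8.
  29 → roll 1 (new)  [load 29/30]
  27 → roll 2 (new)  [load 27/30]
  27 → roll 3 (new)  [load 27/30]
  19 → roll 4 (new)  [load 19/30]
  17 → roll 5 (new)  [load 17/30]
  16 → roll 6 (new)  [load 16/30]
  16 → roll 7 (new)  [load 16/30]
  14 → roll 6  [load 30/30]
  9 → roll 4  [load 28/30]
  8 → roll 5  [load 25/30]
7 paper rolls opened.

7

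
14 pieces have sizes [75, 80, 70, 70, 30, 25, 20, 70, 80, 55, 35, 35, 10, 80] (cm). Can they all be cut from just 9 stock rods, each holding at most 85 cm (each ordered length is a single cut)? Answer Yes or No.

Total = 735 cm; ⌈735/85⌉ = 9.
The bound of 9 does not rule out 9, but exhaustive search shows no assignment into 9 stock rods of capacity 85 cm exists — the minimum is 10.

No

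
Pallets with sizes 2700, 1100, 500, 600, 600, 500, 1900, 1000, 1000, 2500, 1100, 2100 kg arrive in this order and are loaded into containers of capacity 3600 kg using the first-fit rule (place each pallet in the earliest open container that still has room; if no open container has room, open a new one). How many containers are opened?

5

  2700 → container 1 (new)  [load 2700/3600]
  1100 → container 2 (new)  [load 1100/3600]
  500 → container 1  [load 3200/3600]
  600 → container 2  [load 1700/3600]
  600 → container 2  [load 2300/3600]
  500 → container 2  [load 2800/3600]
  1900 → container 3 (new)  [load 1900/3600]
  1000 → container 3  [load 2900/3600]
  1000 → container 4 (new)  [load 1000/3600]
  2500 → container 4  [load 3500/3600]
  1100 → container 5 (new)  [load 1100/3600]
  2100 → container 5  [load 3200/3600]
5 containers opened.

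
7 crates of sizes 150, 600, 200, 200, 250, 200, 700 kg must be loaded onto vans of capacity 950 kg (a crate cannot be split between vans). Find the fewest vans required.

Total = 700 + 600 + 250 + 200 + 200 + 200 + 150 = 2300 kg.
Lower bound: ⌈2300/950⌉ = 3 vans.
A packing using 3 vans:
  van 1: 700 + 250 = 950
  van 2: 600 + 200 + 150 = 950
  van 3: 200 + 200 = 400
This matches the lower bound, so 3 is optimal.

3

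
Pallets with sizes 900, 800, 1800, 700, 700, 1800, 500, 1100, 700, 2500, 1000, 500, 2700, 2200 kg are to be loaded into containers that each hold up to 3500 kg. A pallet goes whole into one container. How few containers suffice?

Total = 2700 + 2500 + 2200 + 1800 + 1800 + 1100 + 1000 + 900 + 800 + 700 + 700 + 700 + 500 + 500 = 17900 kg.
Lower bound: ⌈17900/3500⌉ = 6 containers.
A packing using 6 containers:
  container 1: 2700 + 800 = 3500
  container 2: 2500 + 1000 = 3500
  container 3: 2200 + 1100 = 3300
  container 4: 1800 + 900 + 700 = 3400
  container 5: 1800 + 700 + 700 = 3200
  container 6: 500 + 500 = 1000
This matches the lower bound, so 6 is optimal.

6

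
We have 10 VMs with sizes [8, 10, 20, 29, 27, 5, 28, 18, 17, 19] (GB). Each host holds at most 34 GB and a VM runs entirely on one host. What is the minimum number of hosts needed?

7

Total = 29 + 28 + 27 + 20 + 19 + 18 + 17 + 10 + 8 + 5 = 181 GB.
Lower bound: ⌈181/34⌉ = 6 hosts.
A packing using 7 hosts:
  host 1: 29 + 5 = 34
  host 2: 28 = 28
  host 3: 27 = 27
  host 4: 20 + 10 = 30
  host 5: 19 + 8 = 27
  host 6: 18 = 18
  host 7: 17 = 17
No arrangement into 6 hosts stays within capacity, so 7 is optimal.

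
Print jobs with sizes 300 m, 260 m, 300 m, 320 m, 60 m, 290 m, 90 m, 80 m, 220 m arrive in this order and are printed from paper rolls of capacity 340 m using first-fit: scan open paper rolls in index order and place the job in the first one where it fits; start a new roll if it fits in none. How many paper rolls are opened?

7

  300 → roll 1 (new)  [load 300/340]
  260 → roll 2 (new)  [load 260/340]
  300 → roll 3 (new)  [load 300/340]
  320 → roll 4 (new)  [load 320/340]
  60 → roll 2  [load 320/340]
  290 → roll 5 (new)  [load 290/340]
  90 → roll 6 (new)  [load 90/340]
  80 → roll 6  [load 170/340]
  220 → roll 7 (new)  [load 220/340]
7 paper rolls opened.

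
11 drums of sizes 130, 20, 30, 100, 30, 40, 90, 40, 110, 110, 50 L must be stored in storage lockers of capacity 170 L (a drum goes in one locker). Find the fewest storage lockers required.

Total = 130 + 110 + 110 + 100 + 90 + 50 + 40 + 40 + 30 + 30 + 20 = 750 L.
Lower bound: ⌈750/170⌉ = 5 storage lockers.
A packing using 5 storage lockers:
  locker 1: 130 + 40 = 170
  locker 2: 110 + 50 = 160
  locker 3: 110 + 40 + 20 = 170
  locker 4: 100 + 30 + 30 = 160
  locker 5: 90 = 90
This matches the lower bound, so 5 is optimal.

5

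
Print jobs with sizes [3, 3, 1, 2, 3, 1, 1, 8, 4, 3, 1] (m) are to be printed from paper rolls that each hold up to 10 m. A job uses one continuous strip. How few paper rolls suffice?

Total = 8 + 4 + 3 + 3 + 3 + 3 + 2 + 1 + 1 + 1 + 1 = 30 m.
Lower bound: ⌈30/10⌉ = 3 paper rolls.
A packing using 3 paper rolls:
  roll 1: 8 + 2 = 10
  roll 2: 4 + 3 + 3 = 10
  roll 3: 3 + 3 + 1 + 1 + 1 + 1 = 10
This matches the lower bound, so 3 is optimal.

3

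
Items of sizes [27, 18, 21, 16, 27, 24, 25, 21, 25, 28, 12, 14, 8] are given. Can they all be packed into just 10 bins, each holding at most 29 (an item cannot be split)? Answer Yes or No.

Total = 266; ⌈266/29⌉ = 10.
The bound of 10 does not rule out 10, but exhaustive search shows no assignment into 10 bins of capacity 29 exists — the minimum is 11.

No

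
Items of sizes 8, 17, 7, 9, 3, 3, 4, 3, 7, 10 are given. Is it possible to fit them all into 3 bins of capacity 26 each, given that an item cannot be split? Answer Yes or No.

Yes

A valid assignment using 3 bins:
  bin 1: 17 + 9 = 26
  bin 2: 10 + 8 + 7 = 25
  bin 3: 7 + 4 + 3 + 3 + 3 = 20
Every load is within 26, so 3 bins suffice.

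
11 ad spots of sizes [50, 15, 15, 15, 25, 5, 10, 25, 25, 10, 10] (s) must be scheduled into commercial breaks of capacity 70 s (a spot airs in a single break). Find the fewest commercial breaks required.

Total = 50 + 25 + 25 + 25 + 15 + 15 + 15 + 10 + 10 + 10 + 5 = 205 s.
Lower bound: ⌈205/70⌉ = 3 commercial breaks.
A packing using 3 commercial breaks:
  break 1: 50 + 15 + 5 = 70
  break 2: 25 + 25 + 15 = 65
  break 3: 25 + 15 + 10 + 10 + 10 = 70
This matches the lower bound, so 3 is optimal.

3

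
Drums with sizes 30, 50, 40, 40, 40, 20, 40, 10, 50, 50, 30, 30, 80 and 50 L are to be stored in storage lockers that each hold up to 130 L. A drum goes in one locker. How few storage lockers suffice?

Total = 80 + 50 + 50 + 50 + 50 + 40 + 40 + 40 + 40 + 30 + 30 + 30 + 20 + 10 = 560 L.
Lower bound: ⌈560/130⌉ = 5 storage lockers.
A packing using 5 storage lockers:
  locker 1: 80 + 50 = 130
  locker 2: 50 + 50 + 30 = 130
  locker 3: 50 + 40 + 40 = 130
  locker 4: 40 + 40 + 30 + 20 = 130
  locker 5: 30 + 10 = 40
This matches the lower bound, so 5 is optimal.

5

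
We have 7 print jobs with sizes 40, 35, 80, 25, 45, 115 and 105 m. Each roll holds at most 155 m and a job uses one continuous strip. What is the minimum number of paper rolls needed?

3

Total = 115 + 105 + 80 + 45 + 40 + 35 + 25 = 445 m.
Lower bound: ⌈445/155⌉ = 3 paper rolls.
A packing using 3 paper rolls:
  roll 1: 115 + 40 = 155
  roll 2: 105 + 45 = 150
  roll 3: 80 + 35 + 25 = 140
This matches the lower bound, so 3 is optimal.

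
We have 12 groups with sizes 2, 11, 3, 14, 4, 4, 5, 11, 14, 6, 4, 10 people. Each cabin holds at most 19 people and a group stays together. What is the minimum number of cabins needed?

Total = 14 + 14 + 11 + 11 + 10 + 6 + 5 + 4 + 4 + 4 + 3 + 2 = 88 people.
Lower bound: ⌈88/19⌉ = 5 cabins.
A packing using 5 cabins:
  cabin 1: 14 + 5 = 19
  cabin 2: 14 + 4 = 18
  cabin 3: 11 + 6 + 2 = 19
  cabin 4: 11 + 4 + 4 = 19
  cabin 5: 10 + 3 = 13
This matches the lower bound, so 5 is optimal.

5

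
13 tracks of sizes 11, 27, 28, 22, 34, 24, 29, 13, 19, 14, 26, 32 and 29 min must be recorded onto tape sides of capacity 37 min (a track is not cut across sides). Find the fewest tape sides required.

Total = 34 + 32 + 29 + 29 + 28 + 27 + 26 + 24 + 22 + 19 + 14 + 13 + 11 = 308 min.
Lower bound: ⌈308/37⌉ = 9 tape sides.
Also, 10 tracks each exceed 37/2 min, and no two of those can share a side, so at least 10 tape sides are needed.
A packing using 10 tape sides:
  side 1: 34 = 34
  side 2: 32 = 32
  side 3: 29 = 29
  side 4: 29 = 29
  side 5: 28 = 28
  side 6: 27 = 27
  side 7: 26 + 11 = 37
  side 8: 24 + 13 = 37
  side 9: 22 + 14 = 36
  side 10: 19 = 19
This matches the lower bound, so 10 is optimal.

10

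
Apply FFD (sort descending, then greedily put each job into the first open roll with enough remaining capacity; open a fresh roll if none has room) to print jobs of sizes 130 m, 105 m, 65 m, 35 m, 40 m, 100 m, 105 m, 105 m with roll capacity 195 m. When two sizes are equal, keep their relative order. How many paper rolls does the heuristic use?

5

Sorted descending: 130, 105, 105, 105, 100, 65, 40, 35.
  130 → roll 1 (new)  [load 130/195]
  105 → roll 2 (new)  [load 105/195]
  105 → roll 3 (new)  [load 105/195]
  105 → roll 4 (new)  [load 105/195]
  100 → roll 5 (new)  [load 100/195]
  65 → roll 1  [load 195/195]
  40 → roll 2  [load 145/195]
  35 → roll 2  [load 180/195]
5 paper rolls opened.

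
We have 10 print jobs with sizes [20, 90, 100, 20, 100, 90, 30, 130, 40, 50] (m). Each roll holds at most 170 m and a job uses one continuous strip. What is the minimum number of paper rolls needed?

5

Total = 130 + 100 + 100 + 90 + 90 + 50 + 40 + 30 + 20 + 20 = 670 m.
Lower bound: ⌈670/170⌉ = 4 paper rolls.
Also, 5 print jobs each exceed 85 m, and no two of those can share a roll, so at least 5 paper rolls are needed.
A packing using 5 paper rolls:
  roll 1: 130 + 40 = 170
  roll 2: 100 + 50 + 20 = 170
  roll 3: 100 + 30 + 20 = 150
  roll 4: 90 = 90
  roll 5: 90 = 90
This matches the lower bound, so 5 is optimal.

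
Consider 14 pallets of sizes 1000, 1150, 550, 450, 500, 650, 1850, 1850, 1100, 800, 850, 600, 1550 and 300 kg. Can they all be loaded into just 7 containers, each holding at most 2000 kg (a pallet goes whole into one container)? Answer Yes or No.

A valid assignment using 7 containers:
  container 1: 1850 = 1850
  container 2: 1850 = 1850
  container 3: 1550 + 450 = 2000
  container 4: 1150 + 850 = 2000
  container 5: 1100 + 800 = 1900
  container 6: 1000 + 650 + 300 = 1950
  container 7: 600 + 550 + 500 = 1650
Every load is within 2000 kg, so 7 containers suffice.

Yes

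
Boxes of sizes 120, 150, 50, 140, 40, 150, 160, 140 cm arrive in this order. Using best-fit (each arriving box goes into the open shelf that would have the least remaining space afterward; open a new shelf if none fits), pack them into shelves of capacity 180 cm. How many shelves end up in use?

  120 → shelf 1 (new)  [load 120/180]
  150 → shelf 2 (new)  [load 150/180]
  50 → shelf 1  [load 170/180]
  140 → shelf 3 (new)  [load 140/180]
  40 → shelf 3  [load 180/180]
  150 → shelf 4 (new)  [load 150/180]
  160 → shelf 5 (new)  [load 160/180]
  140 → shelf 6 (new)  [load 140/180]
6 shelves opened.

6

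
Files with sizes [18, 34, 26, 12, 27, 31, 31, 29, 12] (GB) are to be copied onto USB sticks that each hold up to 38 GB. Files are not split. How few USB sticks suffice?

Total = 34 + 31 + 31 + 29 + 27 + 26 + 18 + 12 + 12 = 220 GB.
Lower bound: ⌈220/38⌉ = 6 USB sticks.
A packing using 7 USB sticks:
  USB stick 1: 34 = 34
  USB stick 2: 31 = 31
  USB stick 3: 31 = 31
  USB stick 4: 29 = 29
  USB stick 5: 27 = 27
  USB stick 6: 26 + 12 = 38
  USB stick 7: 18 + 12 = 30
No arrangement into 6 USB sticks stays within capacity, so 7 is optimal.

7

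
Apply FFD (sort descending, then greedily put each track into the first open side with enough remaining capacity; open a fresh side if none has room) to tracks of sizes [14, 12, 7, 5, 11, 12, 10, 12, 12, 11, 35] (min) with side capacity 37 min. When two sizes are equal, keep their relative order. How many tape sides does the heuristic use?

4

Sorted descending: 35, 14, 12, 12, 12, 12, 11, 11, 10, 7, 5.
  35 → side 1 (new)  [load 35/37]
  14 → side 2 (new)  [load 14/37]
  12 → side 2  [load 26/37]
  12 → side 3 (new)  [load 12/37]
  12 → side 3  [load 24/37]
  12 → side 3  [load 36/37]
  11 → side 2  [load 37/37]
  11 → side 4 (new)  [load 11/37]
  10 → side 4  [load 21/37]
  7 → side 4  [load 28/37]
  5 → side 4  [load 33/37]
4 tape sides opened.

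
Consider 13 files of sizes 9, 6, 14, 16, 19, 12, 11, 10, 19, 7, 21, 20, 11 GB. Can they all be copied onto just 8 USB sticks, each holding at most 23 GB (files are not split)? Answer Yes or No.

Total = 175 GB; ⌈175/23⌉ = 8.
The bound of 8 does not rule out 8, but exhaustive search shows no assignment into 8 USB sticks of capacity 23 GB exists — the minimum is 9.

No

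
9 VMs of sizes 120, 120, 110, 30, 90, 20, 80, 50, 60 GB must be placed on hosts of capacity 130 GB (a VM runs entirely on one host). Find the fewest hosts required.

6

Total = 120 + 120 + 110 + 90 + 80 + 60 + 50 + 30 + 20 = 680 GB.
Lower bound: ⌈680/130⌉ = 6 hosts.
A packing using 6 hosts:
  host 1: 120 = 120
  host 2: 120 = 120
  host 3: 110 + 20 = 130
  host 4: 90 + 30 = 120
  host 5: 80 + 50 = 130
  host 6: 60 = 60
This matches the lower bound, so 6 is optimal.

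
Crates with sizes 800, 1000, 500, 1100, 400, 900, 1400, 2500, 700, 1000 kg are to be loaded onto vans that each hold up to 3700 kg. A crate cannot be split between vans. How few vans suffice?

Total = 2500 + 1400 + 1100 + 1000 + 1000 + 900 + 800 + 700 + 500 + 400 = 10300 kg.
Lower bound: ⌈10300/3700⌉ = 3 vans.
A packing using 3 vans:
  van 1: 2500 + 1100 = 3600
  van 2: 1400 + 1000 + 1000 = 3400
  van 3: 900 + 800 + 700 + 500 + 400 = 3300
This matches the lower bound, so 3 is optimal.

3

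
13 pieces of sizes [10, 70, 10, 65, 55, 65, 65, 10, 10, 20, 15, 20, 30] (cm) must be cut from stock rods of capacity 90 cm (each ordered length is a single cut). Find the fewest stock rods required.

Total = 70 + 65 + 65 + 65 + 55 + 30 + 20 + 20 + 15 + 10 + 10 + 10 + 10 = 445 cm.
Lower bound: ⌈445/90⌉ = 5 stock rods.
A packing using 6 stock rods:
  stock rod 1: 70 + 20 = 90
  stock rod 2: 65 + 20 = 85
  stock rod 3: 65 + 15 + 10 = 90
  stock rod 4: 65 + 10 + 10 = 85
  stock rod 5: 55 + 30 = 85
  stock rod 6: 10 = 10
No arrangement into 5 stock rods stays within capacity, so 6 is optimal.

6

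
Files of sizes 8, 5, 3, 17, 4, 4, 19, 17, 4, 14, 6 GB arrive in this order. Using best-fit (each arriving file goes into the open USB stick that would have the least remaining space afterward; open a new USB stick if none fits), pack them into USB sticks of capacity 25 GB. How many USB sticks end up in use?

  8 → USB stick 1 (new)  [load 8/25]
  5 → USB stick 1  [load 13/25]
  3 → USB stick 1  [load 16/25]
  17 → USB stick 2 (new)  [load 17/25]
  4 → USB stick 2  [load 21/25]
  4 → USB stick 2  [load 25/25]
  19 → USB stick 3 (new)  [load 19/25]
  17 → USB stick 4 (new)  [load 17/25]
  4 → USB stick 3  [load 23/25]
  14 → USB stick 5 (new)  [load 14/25]
  6 → USB stick 4  [load 23/25]
5 USB sticks opened.

5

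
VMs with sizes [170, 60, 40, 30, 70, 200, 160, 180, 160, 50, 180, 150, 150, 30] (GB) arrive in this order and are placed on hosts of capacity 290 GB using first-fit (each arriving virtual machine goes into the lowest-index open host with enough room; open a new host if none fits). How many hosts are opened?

8

  170 → host 1 (new)  [load 170/290]
  60 → host 1  [load 230/290]
  40 → host 1  [load 270/290]
  30 → host 2 (new)  [load 30/290]
  70 → host 2  [load 100/290]
  200 → host 3 (new)  [load 200/290]
  160 → host 2  [load 260/290]
  180 → host 4 (new)  [load 180/290]
  160 → host 5 (new)  [load 160/290]
  50 → host 3  [load 250/290]
  180 → host 6 (new)  [load 180/290]
  150 → host 7 (new)  [load 150/290]
  150 → host 8 (new)  [load 150/290]
  30 → host 2  [load 290/290]
8 hosts opened.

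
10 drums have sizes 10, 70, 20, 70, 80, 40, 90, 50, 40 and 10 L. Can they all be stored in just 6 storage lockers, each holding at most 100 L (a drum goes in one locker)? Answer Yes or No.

A valid assignment using 6 storage lockers:
  locker 1: 90 + 10 = 100
  locker 2: 80 + 20 = 100
  locker 3: 70 + 10 = 80
  locker 4: 70 = 70
  locker 5: 50 + 40 = 90
  locker 6: 40 = 40
Every load is within 100 L, so 6 storage lockers suffice.

Yes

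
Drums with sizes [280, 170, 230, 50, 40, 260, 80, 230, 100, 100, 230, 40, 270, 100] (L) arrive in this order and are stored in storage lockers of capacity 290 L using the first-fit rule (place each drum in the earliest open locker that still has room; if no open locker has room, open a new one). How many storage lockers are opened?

9

  280 → locker 1 (new)  [load 280/290]
  170 → locker 2 (new)  [load 170/290]
  230 → locker 3 (new)  [load 230/290]
  50 → locker 2  [load 220/290]
  40 → locker 2  [load 260/290]
  260 → locker 4 (new)  [load 260/290]
  80 → locker 5 (new)  [load 80/290]
  230 → locker 6 (new)  [load 230/290]
  100 → locker 5  [load 180/290]
  100 → locker 5  [load 280/290]
  230 → locker 7 (new)  [load 230/290]
  40 → locker 3  [load 270/290]
  270 → locker 8 (new)  [load 270/290]
  100 → locker 9 (new)  [load 100/290]
9 storage lockers opened.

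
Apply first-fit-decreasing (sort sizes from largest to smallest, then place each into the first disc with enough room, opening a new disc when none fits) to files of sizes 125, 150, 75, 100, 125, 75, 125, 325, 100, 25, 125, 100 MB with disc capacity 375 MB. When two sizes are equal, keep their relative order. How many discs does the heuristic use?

4

Sorted descending: 325, 150, 125, 125, 125, 125, 100, 100, 100, 75, 75, 25.
  325 → disc 1 (new)  [load 325/375]
  150 → disc 2 (new)  [load 150/375]
  125 → disc 2  [load 275/375]
  125 → disc 3 (new)  [load 125/375]
  125 → disc 3  [load 250/375]
  125 → disc 3  [load 375/375]
  100 → disc 2  [load 375/375]
  100 → disc 4 (new)  [load 100/375]
  100 → disc 4  [load 200/375]
  75 → disc 4  [load 275/375]
  75 → disc 4  [load 350/375]
  25 → disc 1  [load 350/375]
4 discs opened.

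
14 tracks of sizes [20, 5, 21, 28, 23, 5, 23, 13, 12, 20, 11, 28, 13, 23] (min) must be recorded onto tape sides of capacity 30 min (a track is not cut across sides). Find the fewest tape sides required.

Total = 28 + 28 + 23 + 23 + 23 + 21 + 20 + 20 + 13 + 13 + 12 + 11 + 5 + 5 = 245 min.
Lower bound: ⌈245/30⌉ = 9 tape sides.
A packing using 10 tape sides:
  side 1: 28 = 28
  side 2: 28 = 28
  side 3: 23 + 5 = 28
  side 4: 23 + 5 = 28
  side 5: 23 = 23
  side 6: 21 = 21
  side 7: 20 = 20
  side 8: 20 = 20
  side 9: 13 + 13 = 26
  side 10: 12 + 11 = 23
No arrangement into 9 tape sides stays within capacity, so 10 is optimal.

10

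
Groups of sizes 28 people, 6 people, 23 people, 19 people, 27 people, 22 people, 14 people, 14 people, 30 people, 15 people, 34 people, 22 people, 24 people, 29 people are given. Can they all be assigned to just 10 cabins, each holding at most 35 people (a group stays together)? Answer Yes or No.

No

Total = 307 people; ⌈307/35⌉ = 9.
10 groups each exceed half the capacity and cannot share a cabin, forcing at least 10 cabins.
The bound of 10 does not rule out 10, but exhaustive search shows no assignment into 10 cabins of capacity 35 people exists — the minimum is 11.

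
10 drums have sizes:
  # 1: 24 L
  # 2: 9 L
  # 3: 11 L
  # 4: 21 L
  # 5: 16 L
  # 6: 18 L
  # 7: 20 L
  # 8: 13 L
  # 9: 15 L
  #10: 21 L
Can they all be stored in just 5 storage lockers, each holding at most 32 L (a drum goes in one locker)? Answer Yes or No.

Total = 168 L; ⌈168/32⌉ = 6.
At least 6 storage lockers are required, but only 5 are allowed.

No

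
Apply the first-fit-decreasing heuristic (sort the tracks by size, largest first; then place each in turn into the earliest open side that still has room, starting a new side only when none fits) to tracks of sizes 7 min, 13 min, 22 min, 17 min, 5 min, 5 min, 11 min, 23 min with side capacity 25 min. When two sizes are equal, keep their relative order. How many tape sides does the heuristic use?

Sorted descending: 23, 22, 17, 13, 11, 7, 5, 5.
  23 → side 1 (new)  [load 23/25]
  22 → side 2 (new)  [load 22/25]
  17 → side 3 (new)  [load 17/25]
  13 → side 4 (new)  [load 13/25]
  11 → side 4  [load 24/25]
  7 → side 3  [load 24/25]
  5 → side 5 (new)  [load 5/25]
  5 → side 5  [load 10/25]
5 tape sides opened.

5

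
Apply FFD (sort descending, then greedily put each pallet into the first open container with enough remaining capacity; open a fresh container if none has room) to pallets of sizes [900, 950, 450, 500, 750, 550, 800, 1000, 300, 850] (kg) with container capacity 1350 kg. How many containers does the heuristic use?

6

Sorted descending: 1000, 950, 900, 850, 800, 750, 550, 500, 450, 300.
  1000 → container 1 (new)  [load 1000/1350]
  950 → container 2 (new)  [load 950/1350]
  900 → container 3 (new)  [load 900/1350]
  850 → container 4 (new)  [load 850/1350]
  800 → container 5 (new)  [load 800/1350]
  750 → container 6 (new)  [load 750/1350]
  550 → container 5  [load 1350/1350]
  500 → container 4  [load 1350/1350]
  450 → container 3  [load 1350/1350]
  300 → container 1  [load 1300/1350]
6 containers opened.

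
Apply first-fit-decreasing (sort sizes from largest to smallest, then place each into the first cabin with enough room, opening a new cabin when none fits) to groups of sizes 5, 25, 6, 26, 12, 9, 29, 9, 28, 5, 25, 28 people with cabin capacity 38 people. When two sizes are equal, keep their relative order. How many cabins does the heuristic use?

Sorted descending: 29, 28, 28, 26, 25, 25, 12, 9, 9, 6, 5, 5.
  29 → cabin 1 (new)  [load 29/38]
  28 → cabin 2 (new)  [load 28/38]
  28 → cabin 3 (new)  [load 28/38]
  26 → cabin 4 (new)  [load 26/38]
  25 → cabin 5 (new)  [load 25/38]
  25 → cabin 6 (new)  [load 25/38]
  12 → cabin 4  [load 38/38]
  9 → cabin 1  [load 38/38]
  9 → cabin 2  [load 37/38]
  6 → cabin 3  [load 34/38]
  5 → cabin 5  [load 30/38]
  5 → cabin 5  [load 35/38]
6 cabins opened.

6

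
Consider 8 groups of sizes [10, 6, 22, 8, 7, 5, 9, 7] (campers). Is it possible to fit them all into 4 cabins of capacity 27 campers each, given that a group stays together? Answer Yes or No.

A valid assignment using 3 cabins:
  cabin 1: 22 + 5 = 27
  cabin 2: 10 + 9 + 8 = 27
  cabin 3: 7 + 7 + 6 = 20
That uses only 3 ≤ 4, so 4 cabins are enough.

Yes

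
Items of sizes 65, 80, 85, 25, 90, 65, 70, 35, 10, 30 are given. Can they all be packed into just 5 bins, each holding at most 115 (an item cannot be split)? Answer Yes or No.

Total = 555; ⌈555/115⌉ = 5.
6 items each exceed half the capacity and cannot share a bin, forcing at least 6 bins.
At least 6 bins are required, but only 5 are allowed.

No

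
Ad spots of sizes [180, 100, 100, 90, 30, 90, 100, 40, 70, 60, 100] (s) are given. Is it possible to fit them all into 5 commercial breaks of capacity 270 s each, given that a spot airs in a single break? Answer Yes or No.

A valid assignment using 4 commercial breaks:
  break 1: 180 + 90 = 270
  break 2: 100 + 100 + 70 = 270
  break 3: 100 + 100 + 60 = 260
  break 4: 90 + 40 + 30 = 160
That uses only 4 ≤ 5, so 5 commercial breaks are enough.

Yes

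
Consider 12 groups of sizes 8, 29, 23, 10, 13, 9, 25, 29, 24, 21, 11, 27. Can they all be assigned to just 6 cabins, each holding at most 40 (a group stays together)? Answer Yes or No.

No

Total = 229; ⌈229/40⌉ = 6.
7 groups each exceed half the capacity and cannot share a cabin, forcing at least 7 cabins.
At least 7 cabins are required, but only 6 are allowed.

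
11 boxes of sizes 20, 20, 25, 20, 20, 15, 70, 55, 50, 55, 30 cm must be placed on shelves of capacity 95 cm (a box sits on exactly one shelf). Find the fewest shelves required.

4

Total = 70 + 55 + 55 + 50 + 30 + 25 + 20 + 20 + 20 + 20 + 15 = 380 cm.
Lower bound: ⌈380/95⌉ = 4 shelves.
A packing using 4 shelves:
  shelf 1: 70 + 25 = 95
  shelf 2: 55 + 20 + 20 = 95
  shelf 3: 55 + 20 + 20 = 95
  shelf 4: 50 + 30 + 15 = 95
This matches the lower bound, so 4 is optimal.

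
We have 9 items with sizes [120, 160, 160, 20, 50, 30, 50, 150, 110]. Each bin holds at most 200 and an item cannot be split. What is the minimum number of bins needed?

5

Total = 160 + 160 + 150 + 120 + 110 + 50 + 50 + 30 + 20 = 850.
Lower bound: ⌈850/200⌉ = 5 bins.
A packing using 5 bins:
  bin 1: 160 + 30 = 190
  bin 2: 160 + 20 = 180
  bin 3: 150 + 50 = 200
  bin 4: 120 + 50 = 170
  bin 5: 110 = 110
This matches the lower bound, so 5 is optimal.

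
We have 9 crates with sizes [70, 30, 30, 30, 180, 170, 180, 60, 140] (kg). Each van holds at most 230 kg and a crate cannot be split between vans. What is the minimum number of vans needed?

Total = 180 + 180 + 170 + 140 + 70 + 60 + 30 + 30 + 30 = 890 kg.
Lower bound: ⌈890/230⌉ = 4 vans.
A packing using 5 vans:
  van 1: 180 + 30 = 210
  van 2: 180 + 30 = 210
  van 3: 170 + 60 = 230
  van 4: 140 + 70 = 210
  van 5: 30 = 30
No arrangement into 4 vans stays within capacity, so 5 is optimal.

5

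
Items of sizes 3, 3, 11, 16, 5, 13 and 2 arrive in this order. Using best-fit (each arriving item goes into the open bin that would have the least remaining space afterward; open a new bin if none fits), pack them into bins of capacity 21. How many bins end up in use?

3

  3 → bin 1 (new)  [load 3/21]
  3 → bin 1  [load 6/21]
  11 → bin 1  [load 17/21]
  16 → bin 2 (new)  [load 16/21]
  5 → bin 2  [load 21/21]
  13 → bin 3 (new)  [load 13/21]
  2 → bin 1  [load 19/21]
3 bins opened.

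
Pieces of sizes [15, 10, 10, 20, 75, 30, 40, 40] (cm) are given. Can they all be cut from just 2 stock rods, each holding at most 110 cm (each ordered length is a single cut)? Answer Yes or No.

Total = 240 cm; ⌈240/110⌉ = 3.
At least 3 stock rods are required, but only 2 are allowed.

No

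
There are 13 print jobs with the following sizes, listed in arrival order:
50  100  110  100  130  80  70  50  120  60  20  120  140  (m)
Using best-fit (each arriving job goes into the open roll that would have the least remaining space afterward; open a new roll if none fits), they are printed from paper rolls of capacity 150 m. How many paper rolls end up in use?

  50 → roll 1 (new)  [load 50/150]
  100 → roll 1  [load 150/150]
  110 → roll 2 (new)  [load 110/150]
  100 → roll 3 (new)  [load 100/150]
  130 → roll 4 (new)  [load 130/150]
  80 → roll 5 (new)  [load 80/150]
  70 → roll 5  [load 150/150]
  50 → roll 3  [load 150/150]
  120 → roll 6 (new)  [load 120/150]
  60 → roll 7 (new)  [load 60/150]
  20 → roll 4  [load 150/150]
  120 → roll 8 (new)  [load 120/150]
  140 → roll 9 (new)  [load 140/150]
9 paper rolls opened.

9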